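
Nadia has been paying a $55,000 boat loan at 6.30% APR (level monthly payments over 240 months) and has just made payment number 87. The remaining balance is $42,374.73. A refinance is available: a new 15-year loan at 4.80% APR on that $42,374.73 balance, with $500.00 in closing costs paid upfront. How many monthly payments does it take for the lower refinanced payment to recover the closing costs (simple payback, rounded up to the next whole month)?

Current payment = 55,000 × 6.3%/12 / (1 − (1+0.0052500)^−240) = $403.61.
Refinanced payment = 42,374.73 × 0.0040000 / (1 − (1+0.0040000)^−180) = $330.70.
Monthly savings = $403.61 − $330.70 = $72.91.
Break-even = $500.00 / $72.91 = 6.86 → 7 months.

7 months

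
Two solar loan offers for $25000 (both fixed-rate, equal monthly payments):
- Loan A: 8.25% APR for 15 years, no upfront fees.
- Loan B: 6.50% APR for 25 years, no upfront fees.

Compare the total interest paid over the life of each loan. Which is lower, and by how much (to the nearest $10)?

Loan A by $6,980

Loan A: at 8.25% the monthly rate is 0.0068750, so the payment is 25,000 × 0.0068750 / (1 − 1.0068750^−180) = $242.54.
Total interest on Loan A = 180 × $242.54 − $25,000 = $18,657.20.
Loan B: monthly rate = 6.5%/12 = 0.0054167; payment = 25,000 × 0.0054167 / (1 − (1+0.0054167)^−300) = $168.80.
Total interest on Loan B = 300 × $168.80 − $25,000 = $25,640.00.
Loan A is lower by $6,982.80.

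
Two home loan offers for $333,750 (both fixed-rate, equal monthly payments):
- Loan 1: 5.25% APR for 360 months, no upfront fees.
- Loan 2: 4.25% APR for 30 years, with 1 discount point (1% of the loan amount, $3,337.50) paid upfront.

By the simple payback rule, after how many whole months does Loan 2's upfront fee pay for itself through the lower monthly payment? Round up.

17 months

Loan 1: at 5.25% the monthly rate is 0.0043750, so the payment is 333,750 × 0.0043750 / (1 − 1.0043750^−360) = $1,842.98.
Loan 2: at 4.25% the monthly rate is 0.0035417, so the payment is 333,750 × 0.0035417 / (1 − 1.0035417^−360) = $1,641.85.
Monthly savings = $1,842.98 − $1,641.85 = $201.13.
Break-even = $3,337.50 / $201.13 = 16.59 → 17 months.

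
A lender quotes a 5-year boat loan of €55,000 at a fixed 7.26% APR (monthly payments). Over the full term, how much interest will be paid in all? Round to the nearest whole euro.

Monthly rate = 7.26%/12 = 0.0060500; payment = 55,000 × 0.0060500 / (1 − (1+0.0060500)^−60) = €1,095.83.
Total paid = 60 × €1,095.83 = €65,749.80; interest = €65,749.80 − €55,000 = €10,749.80.

€10,750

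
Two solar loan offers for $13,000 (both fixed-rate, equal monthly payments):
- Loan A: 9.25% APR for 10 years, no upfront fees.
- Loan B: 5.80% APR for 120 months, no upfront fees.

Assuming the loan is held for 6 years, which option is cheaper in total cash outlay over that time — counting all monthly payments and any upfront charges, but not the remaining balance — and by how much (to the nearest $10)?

Loan A: at 9.25% the monthly rate is 0.0077083, so the payment is 13,000 × 0.0077083 / (1 − 1.0077083^−120) = $166.44.
Loan B: at 5.80% the monthly rate is 0.0048333, so the payment is 13,000 × 0.0048333 / (1 − 1.0048333^−120) = $143.02.
Over 72 months: Loan A costs 72 × $166.44 = $11,983.68; Loan B costs 72 × $143.02 = $10,297.44.
Loan B is cheaper by $11,983.68 − $10,297.44 = $1,686.24.

Loan B by $1,690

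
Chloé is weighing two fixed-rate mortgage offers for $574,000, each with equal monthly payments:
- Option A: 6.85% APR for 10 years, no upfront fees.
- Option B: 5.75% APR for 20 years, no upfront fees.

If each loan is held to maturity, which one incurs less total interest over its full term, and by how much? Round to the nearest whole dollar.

Option A by $172,750

Option A: monthly rate = 6.85%/12 = 0.0057083; payment = 574,000 × 0.0057083 / (1 − (1+0.0057083)^−120) = $6,620.34.
Total interest on Option A = 120 × $6,620.34 − $574,000 = $220,440.80.
Option B: monthly rate = 5.75%/12 = 0.0047917; payment = 574,000 × 0.0047917 / (1 − (1+0.0047917)^−240) = $4,029.96.
Total interest on Option B = 240 × $4,029.96 − $574,000 = $393,190.40.
Option A is lower by $172,749.60.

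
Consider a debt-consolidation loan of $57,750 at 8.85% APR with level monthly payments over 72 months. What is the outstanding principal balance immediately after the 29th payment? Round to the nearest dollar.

$38,081

With monthly rate i = 8.85%/12 = 0.0073750, the balance after k of n payments is P · [(1+i)^n − (1+i)^k] / [(1+i)^n − 1].
(1+0.0073750)^72 = 1.69732166 and (1+0.0073750)^29 = 1.23749626, so the balance is 57,750 × (1.69732166 − 1.23749626) / (1.69732166 − 1) = $38,081.30.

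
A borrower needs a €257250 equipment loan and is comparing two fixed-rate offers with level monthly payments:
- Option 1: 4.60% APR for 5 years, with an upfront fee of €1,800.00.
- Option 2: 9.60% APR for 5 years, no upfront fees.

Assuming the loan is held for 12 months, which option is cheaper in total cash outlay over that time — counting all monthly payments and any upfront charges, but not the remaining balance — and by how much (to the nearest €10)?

Option 1: monthly rate = 4.6%/12 = 0.0038333; payment = 257,250 × 0.0038333 / (1 − (1+0.0038333)^−60) = €4,807.62.
Option 2: monthly rate = 9.6%/12 = 0.0080000; payment = 257,250 × 0.0080000 / (1 − (1+0.0080000)^−60) = €5,415.31.
Over 12 months: Option 1 costs 12 × €4,807.62 + €1,800.00 = €59,491.44; Option 2 costs 12 × €5,415.31 = €64,983.72.
Option 1 is cheaper by €64,983.72 − €59,491.44 = €5,492.28.

Option 1 by €5,490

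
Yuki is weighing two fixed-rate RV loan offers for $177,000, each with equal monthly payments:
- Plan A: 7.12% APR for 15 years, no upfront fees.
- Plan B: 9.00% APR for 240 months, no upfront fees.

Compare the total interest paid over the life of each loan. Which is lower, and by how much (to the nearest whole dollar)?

Plan A by $93,695

Plan A: monthly rate = 7.12%/12 = 0.0059333; payment = 177,000 × 0.0059333 / (1 − (1+0.0059333)^−180) = $1,602.82.
Total interest on Plan A = 180 × $1,602.82 − $177,000 = $111,507.60.
Plan B: monthly rate = 9%/12 = 0.0075000; payment = 177,000 × 0.0075000 / (1 − (1+0.0075000)^−240) = $1,592.51.
Total interest on Plan B = 240 × $1,592.51 − $177,000 = $205,202.40.
Plan A is lower by $93,694.80.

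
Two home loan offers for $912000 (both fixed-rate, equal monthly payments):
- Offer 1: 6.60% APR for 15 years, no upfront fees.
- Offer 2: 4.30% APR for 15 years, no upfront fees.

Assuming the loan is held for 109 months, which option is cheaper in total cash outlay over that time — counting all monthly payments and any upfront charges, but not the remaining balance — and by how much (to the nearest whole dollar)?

Offer 1: monthly rate = 6.6%/12 = 0.0055000; payment = 912,000 × 0.0055000 / (1 − (1+0.0055000)^−180) = $7,994.72.
Offer 2: at 4.30% the monthly rate is 0.0035833, so the payment is 912,000 × 0.0035833 / (1 − 1.0035833^−180) = $6,883.88.
Over 109 months: Offer 1 costs 109 × $7,994.72 = $871,424.48; Offer 2 costs 109 × $6,883.88 = $750,342.92.
Offer 2 is cheaper by $871,424.48 − $750,342.92 = $121,081.56.

Offer 2 by $121,082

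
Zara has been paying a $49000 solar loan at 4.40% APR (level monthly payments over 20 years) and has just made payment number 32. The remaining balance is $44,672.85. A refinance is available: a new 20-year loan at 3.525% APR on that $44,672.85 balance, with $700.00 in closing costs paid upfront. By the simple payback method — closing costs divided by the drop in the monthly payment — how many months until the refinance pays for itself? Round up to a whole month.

Current payment = 49,000 × 4.4%/12 / (1 − (1+0.0036667)^−240) = $307.36.
Refinanced payment = 44,672.85 × 0.0029375 / (1 − (1+0.0029375)^−240) = $259.66.
Monthly savings = $307.36 − $259.66 = $47.70.
Break-even = $700.00 / $47.70 = 14.68 → 15 months.

15 months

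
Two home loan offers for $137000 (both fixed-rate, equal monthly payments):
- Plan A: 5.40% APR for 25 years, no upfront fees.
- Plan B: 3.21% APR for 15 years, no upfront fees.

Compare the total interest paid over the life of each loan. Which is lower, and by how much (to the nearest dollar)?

Plan A: monthly rate = 5.4%/12 = 0.0045000; payment = 137,000 × 0.0045000 / (1 − (1+0.0045000)^−300) = $833.14.
Total interest on Plan A = 300 × $833.14 − $137,000 = $112,942.00.
Plan B: monthly rate = 3.21%/12 = 0.0026750; payment = 137,000 × 0.0026750 / (1 − (1+0.0026750)^−180) = $960.00.
Total interest on Plan B = 180 × $960.00 − $137,000 = $35,800.00.
Plan B is lower by $77,142.00.

Plan B by $77,142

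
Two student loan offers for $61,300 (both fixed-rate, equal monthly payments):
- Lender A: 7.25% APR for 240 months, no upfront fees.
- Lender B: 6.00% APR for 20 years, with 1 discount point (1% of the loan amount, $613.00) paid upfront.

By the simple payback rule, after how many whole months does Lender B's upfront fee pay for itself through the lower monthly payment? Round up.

14 months

Lender A: at 7.25% the monthly rate is 0.0060417, so the payment is 61,300 × 0.0060417 / (1 − 1.0060417^−240) = $484.50.
Lender B: monthly rate = 6%/12 = 0.0050000; payment = 61,300 × 0.0050000 / (1 − (1+0.0050000)^−240) = $439.17.
Monthly savings = $484.50 − $439.17 = $45.33.
Break-even = $613.00 / $45.33 = 13.52 → 14 months.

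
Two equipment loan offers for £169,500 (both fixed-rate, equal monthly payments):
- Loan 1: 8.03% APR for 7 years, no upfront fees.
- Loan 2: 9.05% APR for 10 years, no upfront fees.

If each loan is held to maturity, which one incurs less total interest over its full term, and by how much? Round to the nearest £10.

Loan 1 by £36,080

Loan 1: monthly rate = 8.03%/12 = 0.0066917; payment = 169,500 × 0.0066917 / (1 − (1+0.0066917)^−84) = £2,644.40.
Total interest on Loan 1 = 84 × £2,644.40 − £169,500 = £52,629.60.
Loan 2: at 9.05% the monthly rate is 0.0075417, so the payment is 169,500 × 0.0075417 / (1 − 1.0075417^−120) = £2,151.74.
Total interest on Loan 2 = 120 × £2,151.74 − £169,500 = £88,708.80.
Loan 1 is lower by £36,079.20.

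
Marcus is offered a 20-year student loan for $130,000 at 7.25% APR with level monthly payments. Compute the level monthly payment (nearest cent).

$1,027.49

At 7.25% the monthly rate is 0.0060417, so the payment is 130,000 × 0.0060417 / (1 − 1.0060417^−240) = $1,027.49.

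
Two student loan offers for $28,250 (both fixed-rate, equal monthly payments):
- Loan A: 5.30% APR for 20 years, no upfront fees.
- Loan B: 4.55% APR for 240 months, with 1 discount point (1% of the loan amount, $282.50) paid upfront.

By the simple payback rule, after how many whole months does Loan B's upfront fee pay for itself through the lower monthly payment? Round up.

25 months

Loan A: at 5.30% the monthly rate is 0.0044167, so the payment is 28,250 × 0.0044167 / (1 − 1.0044167^−240) = $191.15.
Loan B: at 4.55% the monthly rate is 0.0037917, so the payment is 28,250 × 0.0037917 / (1 − 1.0037917^−240) = $179.49.
Monthly savings = $191.15 − $179.49 = $11.66.
Break-even = $282.50 / $11.66 = 24.23 → 25 months.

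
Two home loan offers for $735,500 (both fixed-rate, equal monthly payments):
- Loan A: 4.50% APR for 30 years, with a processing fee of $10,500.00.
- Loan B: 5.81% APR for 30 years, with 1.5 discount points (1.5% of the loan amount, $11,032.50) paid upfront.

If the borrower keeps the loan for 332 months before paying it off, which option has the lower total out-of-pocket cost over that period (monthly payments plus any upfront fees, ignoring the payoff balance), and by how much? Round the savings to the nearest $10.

Loan A by $197,600

Loan A: monthly rate = 4.5%/12 = 0.0037500; payment = 735,500 × 0.0037500 / (1 − (1+0.0037500)^−360) = $3,726.67.
Loan B: monthly rate = 5.81%/12 = 0.0048417; payment = 735,500 × 0.0048417 / (1 − (1+0.0048417)^−360) = $4,320.25.
Over 332 months: Loan A costs 332 × $3,726.67 + $10,500.00 = $1,247,754.44; Loan B costs 332 × $4,320.25 + $11,032.50 = $1,445,355.50.
Loan A is cheaper by $1,445,355.50 − $1,247,754.44 = $197,601.06.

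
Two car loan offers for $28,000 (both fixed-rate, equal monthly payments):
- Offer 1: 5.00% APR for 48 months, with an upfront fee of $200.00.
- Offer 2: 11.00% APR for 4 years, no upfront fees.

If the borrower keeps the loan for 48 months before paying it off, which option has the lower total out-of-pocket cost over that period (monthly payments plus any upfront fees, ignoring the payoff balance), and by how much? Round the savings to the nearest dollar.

Offer 1: monthly rate = 5%/12 = 0.0041667; payment = 28,000 × 0.0041667 / (1 − (1+0.0041667)^−48) = $644.82.
Offer 2: at 11.00% the monthly rate is 0.0091667, so the payment is 28,000 × 0.0091667 / (1 − 1.0091667^−48) = $723.67.
Over 48 months: Offer 1 costs 48 × $644.82 + $200.00 = $31,151.36; Offer 2 costs 48 × $723.67 = $34,736.16.
Offer 1 is cheaper by $34,736.16 − $31,151.36 = $3,584.80.

Offer 1 by $3,585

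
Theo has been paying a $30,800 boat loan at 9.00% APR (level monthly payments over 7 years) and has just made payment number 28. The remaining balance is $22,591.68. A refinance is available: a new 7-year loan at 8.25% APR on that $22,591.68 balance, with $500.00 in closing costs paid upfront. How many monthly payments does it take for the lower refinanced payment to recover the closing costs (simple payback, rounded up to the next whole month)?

Current payment = 30,800 × 9%/12 / (1 − (1+0.0075000)^−84) = $495.54.
Refinanced payment = 22,591.68 × 0.0068750 / (1 − (1+0.0068750)^−84) = $354.94.
Monthly savings = $495.54 − $354.94 = $140.60.
Break-even = $500.00 / $140.60 = 3.56 → 4 months.

4 months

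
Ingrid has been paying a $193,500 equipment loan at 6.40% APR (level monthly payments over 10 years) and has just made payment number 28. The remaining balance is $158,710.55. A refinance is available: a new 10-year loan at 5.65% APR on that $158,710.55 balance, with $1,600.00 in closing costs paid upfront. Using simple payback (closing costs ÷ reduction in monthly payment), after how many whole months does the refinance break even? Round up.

Current payment = 193,500 × 6.4%/12 / (1 − (1+0.0053333)^−120) = $2,187.32.
Refinanced payment = 158,710.55 × 0.0047083 / (1 − (1+0.0047083)^−120) = $1,734.25.
Monthly savings = $2,187.32 − $1,734.25 = $453.07.
Break-even = $1,600.00 / $453.07 = 3.53 → 4 months.

4 months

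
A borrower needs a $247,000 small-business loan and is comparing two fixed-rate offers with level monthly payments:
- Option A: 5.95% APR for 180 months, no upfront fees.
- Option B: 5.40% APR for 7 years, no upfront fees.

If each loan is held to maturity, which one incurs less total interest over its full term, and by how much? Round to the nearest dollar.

Option A: at 5.95% the monthly rate is 0.0049583, so the payment is 247,000 × 0.0049583 / (1 − 1.0049583^−180) = $2,077.66.
Total interest on Option A = 180 × $2,077.66 − $247,000 = $126,978.80.
Option B: monthly rate = 5.4%/12 = 0.0045000; payment = 247,000 × 0.0045000 / (1 − (1+0.0045000)^−84) = $3,537.69.
Total interest on Option B = 84 × $3,537.69 − $247,000 = $50,165.96.
Option B is lower by $76,812.84.

Option B by $76,813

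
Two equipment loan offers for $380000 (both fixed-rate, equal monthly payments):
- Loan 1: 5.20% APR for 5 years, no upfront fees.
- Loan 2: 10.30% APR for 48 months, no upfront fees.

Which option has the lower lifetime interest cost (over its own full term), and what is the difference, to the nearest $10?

Loan 1: at 5.20% the monthly rate is 0.0043333, so the payment is 380,000 × 0.0043333 / (1 − 1.0043333^−60) = $7,205.94.
Total interest on Loan 1 = 60 × $7,205.94 − $380,000 = $52,356.40.
Loan 2: at 10.30% the monthly rate is 0.0085833, so the payment is 380,000 × 0.0085833 / (1 − 1.0085833^−48) = $9,692.62.
Total interest on Loan 2 = 48 × $9,692.62 − $380,000 = $85,245.76.
Loan 1 is lower by $32,889.36.

Loan 1 by $32,890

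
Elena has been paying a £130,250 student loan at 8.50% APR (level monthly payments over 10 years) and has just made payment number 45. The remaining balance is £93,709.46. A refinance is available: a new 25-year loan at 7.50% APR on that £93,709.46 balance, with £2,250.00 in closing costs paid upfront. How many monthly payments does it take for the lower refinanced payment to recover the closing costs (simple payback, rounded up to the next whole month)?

Current payment = 130,250 × 8.5%/12 / (1 − (1+0.0070833)^−120) = £1,614.91.
Refinanced payment = 93,709.46 × 0.0062500 / (1 − (1+0.0062500)^−300) = £692.50.
Monthly savings = £1,614.91 − £692.50 = £922.41.
Break-even = £2,250.00 / £922.41 = 2.44 → 3 months.

3 months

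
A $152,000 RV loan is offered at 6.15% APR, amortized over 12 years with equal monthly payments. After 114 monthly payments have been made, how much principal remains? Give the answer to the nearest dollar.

With monthly rate i = 6.15%/12 = 0.0051250, the balance after k of n payments is P · [(1+i)^n − (1+i)^k] / [(1+i)^n − 1].
(1+0.0051250)^144 = 2.08780925 and (1+0.0051250)^114 = 1.79097104, so the balance is 152,000 × (2.08780925 − 1.79097104) / (2.08780925 − 1) = $41,477.32.

$41,477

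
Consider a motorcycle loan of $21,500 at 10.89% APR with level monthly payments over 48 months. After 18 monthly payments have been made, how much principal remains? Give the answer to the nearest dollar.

With monthly rate i = 10.89%/12 = 0.0090750, the balance after k of n payments is P · [(1+i)^n − (1+i)^k] / [(1+i)^n − 1].
(1+0.0090750)^48 = 1.54285615 and (1+0.0090750)^18 = 1.17658156, so the balance is 21,500 × (1.54285615 − 1.17658156) / (1.54285615 − 1) = $14,506.43.

$14,506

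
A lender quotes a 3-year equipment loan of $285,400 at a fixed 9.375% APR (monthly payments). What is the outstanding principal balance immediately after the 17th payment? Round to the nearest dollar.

With monthly rate i = 9.375%/12 = 0.0078125, the balance after k of n payments is P · [(1+i)^n − (1+i)^k] / [(1+i)^n − 1].
(1+0.0078125)^36 = 1.32333763 and (1+0.0078125)^17 = 1.14144658, so the balance is 285,400 × (1.32333763 − 1.14144658) / (1.32333763 − 1) = $160,549.54.

$160,550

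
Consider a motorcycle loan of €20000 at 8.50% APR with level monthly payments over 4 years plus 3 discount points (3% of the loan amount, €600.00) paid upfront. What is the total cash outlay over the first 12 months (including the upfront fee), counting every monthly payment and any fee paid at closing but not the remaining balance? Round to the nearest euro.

At 8.50% the monthly rate is 0.0070833, so the payment is 20,000 × 0.0070833 / (1 − 1.0070833^−48) = €492.97.
Total outlay = 12 × €492.97 + €600.00 = €6,515.64.

€6,516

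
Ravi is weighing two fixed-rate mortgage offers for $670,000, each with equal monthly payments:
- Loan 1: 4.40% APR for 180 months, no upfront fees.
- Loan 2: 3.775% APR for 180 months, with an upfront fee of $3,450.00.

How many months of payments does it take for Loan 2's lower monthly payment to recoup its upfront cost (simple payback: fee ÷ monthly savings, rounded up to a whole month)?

17 months

Loan 1: at 4.40% the monthly rate is 0.0036667, so the payment is 670,000 × 0.0036667 / (1 − 1.0036667^−180) = $5,091.28.
Loan 2: at 3.775% the monthly rate is 0.0031458, so the payment is 670,000 × 0.0031458 / (1 − 1.0031458^−180) = $4,880.70.
Monthly savings = $5,091.28 − $4,880.70 = $210.58.
Break-even = $3,450.00 / $210.58 = 16.38 → 17 months.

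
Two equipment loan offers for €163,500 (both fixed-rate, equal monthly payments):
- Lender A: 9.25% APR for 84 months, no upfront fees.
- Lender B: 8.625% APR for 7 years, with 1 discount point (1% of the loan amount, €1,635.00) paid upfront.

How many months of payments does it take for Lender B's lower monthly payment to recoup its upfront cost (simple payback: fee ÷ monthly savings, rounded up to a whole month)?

Lender A: monthly rate = 9.25%/12 = 0.0077083; payment = 163,500 × 0.0077083 / (1 − (1+0.0077083)^−84) = €2,651.36.
Lender B: at 8.625% the monthly rate is 0.0071875, so the payment is 163,500 × 0.0071875 / (1 − 1.0071875^−84) = €2,599.55.
Monthly savings = €2,651.36 − €2,599.55 = €51.81.
Break-even = €1,635.00 / €51.81 = 31.56 → 32 months.

32 months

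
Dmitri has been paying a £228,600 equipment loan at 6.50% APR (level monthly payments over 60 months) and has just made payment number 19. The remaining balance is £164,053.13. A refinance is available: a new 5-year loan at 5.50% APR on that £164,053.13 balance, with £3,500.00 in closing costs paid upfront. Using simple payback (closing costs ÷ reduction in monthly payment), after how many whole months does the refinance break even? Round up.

Current payment = 228,600 × 6.5%/12 / (1 − (1+0.0054167)^−60) = £4,472.82.
Refinanced payment = 164,053.13 × 0.0045833 / (1 − (1+0.0045833)^−60) = £3,133.61.
Monthly savings = £4,472.82 − £3,133.61 = £1,339.21.
Break-even = £3,500.00 / £1,339.21 = 2.61 → 3 months.

3 months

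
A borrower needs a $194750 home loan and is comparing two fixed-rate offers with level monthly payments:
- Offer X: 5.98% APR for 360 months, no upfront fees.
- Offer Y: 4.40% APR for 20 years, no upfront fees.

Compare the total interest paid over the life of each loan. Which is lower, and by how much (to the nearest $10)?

Offer X: monthly rate = 5.98%/12 = 0.0049833; payment = 194,750 × 0.0049833 / (1 − (1+0.0049833)^−360) = $1,165.12.
Total interest on Offer X = 360 × $1,165.12 − $194,750 = $224,693.20.
Offer Y: monthly rate = 4.4%/12 = 0.0036667; payment = 194,750 × 0.0036667 / (1 − (1+0.0036667)^−240) = $1,221.60.
Total interest on Offer Y = 240 × $1,221.60 − $194,750 = $98,434.00.
Offer Y is lower by $126,259.20.

Offer Y by $126,260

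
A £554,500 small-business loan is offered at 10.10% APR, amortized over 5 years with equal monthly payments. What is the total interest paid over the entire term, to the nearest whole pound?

£154,027

Monthly rate = 10.1%/12 = 0.0084167; payment = 554,500 × 0.0084167 / (1 − (1+0.0084167)^−60) = £11,808.79.
Total paid = 60 × £11,808.79 = £708,527.40; interest = £708,527.40 − £554,500 = £154,027.40.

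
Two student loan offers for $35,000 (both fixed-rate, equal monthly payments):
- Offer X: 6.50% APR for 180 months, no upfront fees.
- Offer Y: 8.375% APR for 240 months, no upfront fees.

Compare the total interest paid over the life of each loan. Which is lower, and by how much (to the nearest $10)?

Offer X by $17,350

Offer X: at 6.50% the monthly rate is 0.0054167, so the payment is 35,000 × 0.0054167 / (1 − 1.0054167^−180) = $304.89.
Total interest on Offer X = 180 × $304.89 − $35,000 = $19,880.20.
Offer Y: at 8.375% the monthly rate is 0.0069792, so the payment is 35,000 × 0.0069792 / (1 − 1.0069792^−240) = $300.97.
Total interest on Offer Y = 240 × $300.97 − $35,000 = $37,232.80.
Offer X is lower by $17,352.60.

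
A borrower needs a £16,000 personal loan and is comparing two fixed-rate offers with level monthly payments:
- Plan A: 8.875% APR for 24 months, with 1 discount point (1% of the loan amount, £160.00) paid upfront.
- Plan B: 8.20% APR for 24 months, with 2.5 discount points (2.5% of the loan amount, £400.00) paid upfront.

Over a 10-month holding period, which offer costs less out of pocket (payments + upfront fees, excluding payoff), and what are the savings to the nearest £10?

Plan A: at 8.875% the monthly rate is 0.0073958, so the payment is 16,000 × 0.0073958 / (1 − 1.0073958^−24) = £730.04.
Plan B: monthly rate = 8.2%/12 = 0.0068333; payment = 16,000 × 0.0068333 / (1 − (1+0.0068333)^−24) = £725.10.
Over 10 months: Plan A costs 10 × £730.04 + £160.00 = £7,460.40; Plan B costs 10 × £725.10 + £400.00 = £7,651.00.
Plan A is cheaper by £7,651.00 − £7,460.40 = £190.60.

Plan A by £190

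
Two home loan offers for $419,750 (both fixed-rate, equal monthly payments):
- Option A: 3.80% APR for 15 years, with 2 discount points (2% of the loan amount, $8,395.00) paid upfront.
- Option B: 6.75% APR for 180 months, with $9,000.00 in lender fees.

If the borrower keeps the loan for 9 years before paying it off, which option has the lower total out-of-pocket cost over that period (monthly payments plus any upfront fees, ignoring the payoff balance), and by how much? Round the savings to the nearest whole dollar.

Option A by $70,964

Option A: at 3.80% the monthly rate is 0.0031667, so the payment is 419,750 × 0.0031667 / (1 − 1.0031667^−180) = $3,062.94.
Option B: at 6.75% the monthly rate is 0.0056250, so the payment is 419,750 × 0.0056250 / (1 − 1.0056250^−180) = $3,714.41.
Over 108 months: Option A costs 108 × $3,062.94 + $8,395.00 = $339,192.52; Option B costs 108 × $3,714.41 + $9,000.00 = $410,156.28.
Option A is cheaper by $410,156.28 − $339,192.52 = $70,963.76.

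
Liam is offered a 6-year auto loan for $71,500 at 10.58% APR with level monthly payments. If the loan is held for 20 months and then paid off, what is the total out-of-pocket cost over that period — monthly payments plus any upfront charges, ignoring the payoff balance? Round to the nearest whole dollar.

At 10.58% the monthly rate is 0.0088167, so the payment is 71,500 × 0.0088167 / (1 − 1.0088167^−72) = $1,345.61.
Total outlay = 20 × $1,345.61 = $26,912.20.

$26,912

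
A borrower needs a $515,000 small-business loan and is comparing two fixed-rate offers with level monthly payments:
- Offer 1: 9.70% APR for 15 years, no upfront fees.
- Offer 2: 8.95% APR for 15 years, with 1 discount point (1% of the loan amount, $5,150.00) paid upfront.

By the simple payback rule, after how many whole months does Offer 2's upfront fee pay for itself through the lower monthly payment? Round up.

Offer 1: monthly rate = 9.7%/12 = 0.0080833; payment = 515,000 × 0.0080833 / (1 − (1+0.0080833)^−180) = $5,440.08.
Offer 2: at 8.95% the monthly rate is 0.0074583, so the payment is 515,000 × 0.0074583 / (1 − 1.0074583^−180) = $5,208.17.
Monthly savings = $5,440.08 − $5,208.17 = $231.91.
Break-even = $5,150.00 / $231.91 = 22.21 → 23 months.

23 months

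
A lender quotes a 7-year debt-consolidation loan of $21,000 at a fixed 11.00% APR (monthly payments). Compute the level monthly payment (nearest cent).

Monthly rate = 11%/12 = 0.0091667; payment = 21,000 × 0.0091667 / (1 − (1+0.0091667)^−84) = $359.57.

$359.57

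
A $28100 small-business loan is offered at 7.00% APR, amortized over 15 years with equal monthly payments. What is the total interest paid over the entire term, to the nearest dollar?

At 7.00% the monthly rate is 0.0058333, so the payment is 28,100 × 0.0058333 / (1 − 1.0058333^−180) = $252.57.
Total paid = 180 × $252.57 = $45,462.60; interest = $45,462.60 − $28,100 = $17,362.60.

$17,363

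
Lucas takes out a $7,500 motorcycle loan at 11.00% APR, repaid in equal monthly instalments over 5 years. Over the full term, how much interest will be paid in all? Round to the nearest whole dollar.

Monthly rate = 11%/12 = 0.0091667; payment = 7,500 × 0.0091667 / (1 − (1+0.0091667)^−60) = $163.07.
Total paid = 60 × $163.07 = $9,784.20; interest = $9,784.20 − $7,500 = $2,284.20.

$2,284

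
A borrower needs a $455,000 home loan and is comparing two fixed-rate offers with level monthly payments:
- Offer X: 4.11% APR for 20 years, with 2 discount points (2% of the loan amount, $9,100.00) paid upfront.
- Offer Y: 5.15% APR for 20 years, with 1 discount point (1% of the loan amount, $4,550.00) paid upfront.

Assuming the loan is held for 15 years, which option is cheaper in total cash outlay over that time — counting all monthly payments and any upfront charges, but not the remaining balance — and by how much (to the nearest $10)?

Offer X by $41,710

Offer X: at 4.11% the monthly rate is 0.0034250, so the payment is 455,000 × 0.0034250 / (1 − 1.0034250^−240) = $2,783.65.
Offer Y: at 5.15% the monthly rate is 0.0042917, so the payment is 455,000 × 0.0042917 / (1 − 1.0042917^−240) = $3,040.63.
Over 180 months: Offer X costs 180 × $2,783.65 + $9,100.00 = $510,157.00; Offer Y costs 180 × $3,040.63 + $4,550.00 = $551,863.40.
Offer X is cheaper by $551,863.40 − $510,157.00 = $41,706.40.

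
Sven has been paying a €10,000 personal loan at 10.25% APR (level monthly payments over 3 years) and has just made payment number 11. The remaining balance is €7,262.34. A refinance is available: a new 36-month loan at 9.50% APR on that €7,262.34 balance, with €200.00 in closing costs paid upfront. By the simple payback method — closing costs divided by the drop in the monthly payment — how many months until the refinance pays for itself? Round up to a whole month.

3 months

Current payment = 10,000 × 10.25%/12 / (1 − (1+0.0085417)^−36) = €323.85.
Refinanced payment = 7,262.34 × 0.0079167 / (1 − (1+0.0079167)^−36) = €232.63.
Monthly savings = €323.85 − €232.63 = €91.22.
Break-even = €200.00 / €91.22 = 2.19 → 3 months.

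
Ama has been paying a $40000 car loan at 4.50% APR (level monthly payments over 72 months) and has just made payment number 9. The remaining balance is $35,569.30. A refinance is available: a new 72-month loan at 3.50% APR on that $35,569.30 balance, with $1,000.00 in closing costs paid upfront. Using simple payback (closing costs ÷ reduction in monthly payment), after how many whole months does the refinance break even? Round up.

12 months

Current payment = 40,000 × 4.5%/12 / (1 − (1+0.0037500)^−72) = $634.96.
Refinanced payment = 35,569.30 × 0.0029167 / (1 − (1+0.0029167)^−72) = $548.42.
Monthly savings = $634.96 − $548.42 = $86.54.
Break-even = $1,000.00 / $86.54 = 11.56 → 12 months.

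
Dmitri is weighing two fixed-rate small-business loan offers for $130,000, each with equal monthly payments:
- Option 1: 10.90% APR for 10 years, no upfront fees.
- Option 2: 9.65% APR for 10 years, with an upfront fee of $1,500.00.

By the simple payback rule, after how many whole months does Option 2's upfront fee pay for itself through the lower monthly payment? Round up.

17 months

Option 1: at 10.90% the monthly rate is 0.0090833, so the payment is 130,000 × 0.0090833 / (1 − 1.0090833^−120) = $1,783.40.
Option 2: monthly rate = 9.65%/12 = 0.0080417; payment = 130,000 × 0.0080417 / (1 − (1+0.0080417)^−120) = $1,692.86.
Monthly savings = $1,783.40 − $1,692.86 = $90.54.
Break-even = $1,500.00 / $90.54 = 16.57 → 17 months.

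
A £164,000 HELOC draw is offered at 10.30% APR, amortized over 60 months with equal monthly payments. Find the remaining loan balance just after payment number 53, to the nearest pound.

£23,739

With monthly rate i = 10.3%/12 = 0.0085833, the balance after k of n payments is P · [(1+i)^n − (1+i)^k] / [(1+i)^n − 1].
(1+0.0085833)^60 = 1.66996448 and (1+0.0085833)^53 = 1.57298552, so the balance is 164,000 × (1.66996448 − 1.57298552) / (1.66996448 − 1) = £23,739.39.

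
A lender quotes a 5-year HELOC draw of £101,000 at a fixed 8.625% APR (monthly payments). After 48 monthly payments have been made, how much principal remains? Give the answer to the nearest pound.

£23,812

With monthly rate i = 8.625%/12 = 0.0071875, the balance after k of n payments is P · [(1+i)^n − (1+i)^k] / [(1+i)^n − 1].
(1+0.0071875)^60 = 1.53680807 and (1+0.0071875)^48 = 1.41024869, so the balance is 101,000 × (1.53680807 − 1.41024869) / (1.53680807 − 1) = £23,812.04.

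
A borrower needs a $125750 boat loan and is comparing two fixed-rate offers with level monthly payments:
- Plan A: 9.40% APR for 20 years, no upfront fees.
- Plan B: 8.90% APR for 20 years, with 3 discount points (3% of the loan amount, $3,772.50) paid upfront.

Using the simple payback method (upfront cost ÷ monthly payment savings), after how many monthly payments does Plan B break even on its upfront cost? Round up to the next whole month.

93 months

Plan A: at 9.40% the monthly rate is 0.0078333, so the payment is 125,750 × 0.0078333 / (1 − 1.0078333^−240) = $1,163.96.
Plan B: monthly rate = 8.9%/12 = 0.0074167; payment = 125,750 × 0.0074167 / (1 − (1+0.0074167)^−240) = $1,123.33.
Monthly savings = $1,163.96 − $1,123.33 = $40.63.
Break-even = $3,772.50 / $40.63 = 92.85 → 93 months.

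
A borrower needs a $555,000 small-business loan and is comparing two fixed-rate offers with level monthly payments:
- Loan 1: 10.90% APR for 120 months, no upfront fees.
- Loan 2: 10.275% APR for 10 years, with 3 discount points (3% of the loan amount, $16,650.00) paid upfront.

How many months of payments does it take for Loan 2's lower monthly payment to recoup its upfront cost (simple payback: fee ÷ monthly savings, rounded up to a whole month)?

Loan 1: at 10.90% the monthly rate is 0.0090833, so the payment is 555,000 × 0.0090833 / (1 − 1.0090833^−120) = $7,613.74.
Loan 2: monthly rate = 10.275%/12 = 0.0085625; payment = 555,000 × 0.0085625 / (1 − (1+0.0085625)^−120) = $7,419.14.
Monthly savings = $7,613.74 − $7,419.14 = $194.60.
Break-even = $16,650.00 / $194.60 = 85.56 → 86 months.

86 months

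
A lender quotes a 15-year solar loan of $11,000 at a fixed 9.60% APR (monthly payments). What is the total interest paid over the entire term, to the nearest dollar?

$9,795

At 9.60% the monthly rate is 0.0080000, so the payment is 11,000 × 0.0080000 / (1 − 1.0080000^−180) = $115.53.
Total paid = 180 × $115.53 = $20,795.40; interest = $20,795.40 − $11,000 = $9,795.40.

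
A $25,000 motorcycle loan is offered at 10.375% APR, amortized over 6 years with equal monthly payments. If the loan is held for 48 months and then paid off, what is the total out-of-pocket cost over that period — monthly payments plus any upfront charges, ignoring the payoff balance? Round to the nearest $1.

At 10.375% the monthly rate is 0.0086458, so the payment is 25,000 × 0.0086458 / (1 − 1.0086458^−72) = $467.89.
Total outlay = 48 × $467.89 = $22,458.72.

$22,459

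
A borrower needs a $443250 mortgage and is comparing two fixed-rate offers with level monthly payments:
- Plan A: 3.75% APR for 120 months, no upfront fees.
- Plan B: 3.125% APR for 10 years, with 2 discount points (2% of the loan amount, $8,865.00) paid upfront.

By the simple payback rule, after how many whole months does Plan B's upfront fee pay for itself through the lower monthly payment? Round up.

Plan A: monthly rate = 3.75%/12 = 0.0031250; payment = 443,250 × 0.0031250 / (1 − (1+0.0031250)^−120) = $4,435.21.
Plan B: monthly rate = 3.125%/12 = 0.0026042; payment = 443,250 × 0.0026042 / (1 − (1+0.0026042)^−120) = $4,305.68.
Monthly savings = $4,435.21 − $4,305.68 = $129.53.
Break-even = $8,865.00 / $129.53 = 68.44 → 69 months.

69 months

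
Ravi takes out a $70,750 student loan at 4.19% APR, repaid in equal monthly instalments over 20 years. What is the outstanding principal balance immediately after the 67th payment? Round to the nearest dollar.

With monthly rate i = 4.19%/12 = 0.0034917, the balance after k of n payments is P · [(1+i)^n − (1+i)^k] / [(1+i)^n − 1].
(1+0.0034917)^240 = 2.30836709 and (1+0.0034917)^67 = 1.26305601, so the balance is 70,750 × (2.30836709 − 1.26305601) / (2.30836709 − 1) = $56,525.24.

$56,525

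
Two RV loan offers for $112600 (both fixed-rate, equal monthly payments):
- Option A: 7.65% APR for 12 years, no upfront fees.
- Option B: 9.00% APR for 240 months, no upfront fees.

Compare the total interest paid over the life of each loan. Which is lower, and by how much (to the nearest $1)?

Option A by $70,725

Option A: monthly rate = 7.65%/12 = 0.0063750; payment = 112,600 × 0.0063750 / (1 − (1+0.0063750)^−144) = $1,197.34.
Total interest on Option A = 144 × $1,197.34 − $112,600 = $59,816.96.
Option B: at 9.00% the monthly rate is 0.0075000, so the payment is 112,600 × 0.0075000 / (1 − 1.0075000^−240) = $1,013.09.
Total interest on Option B = 240 × $1,013.09 − $112,600 = $130,541.60.
Option A is lower by $70,724.64.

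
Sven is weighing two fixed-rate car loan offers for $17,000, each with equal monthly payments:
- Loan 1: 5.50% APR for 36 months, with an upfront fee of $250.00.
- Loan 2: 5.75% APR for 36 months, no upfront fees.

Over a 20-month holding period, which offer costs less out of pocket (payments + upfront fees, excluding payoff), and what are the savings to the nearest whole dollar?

Loan 1: at 5.50% the monthly rate is 0.0045833, so the payment is 17,000 × 0.0045833 / (1 − 1.0045833^−36) = $513.33.
Loan 2: monthly rate = 5.75%/12 = 0.0047917; payment = 17,000 × 0.0047917 / (1 − (1+0.0047917)^−36) = $515.25.
Over 20 months: Loan 1 costs 20 × $513.33 + $250.00 = $10,516.60; Loan 2 costs 20 × $515.25 = $10,305.00.
Loan 2 is cheaper by $10,516.60 − $10,305.00 = $211.60.

Loan 2 by $212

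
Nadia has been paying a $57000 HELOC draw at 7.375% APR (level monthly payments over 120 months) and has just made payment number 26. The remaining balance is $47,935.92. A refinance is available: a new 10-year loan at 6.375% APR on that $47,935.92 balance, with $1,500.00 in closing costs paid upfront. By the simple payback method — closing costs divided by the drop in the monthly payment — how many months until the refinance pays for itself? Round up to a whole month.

Current payment = 57,000 × 7.375%/12 / (1 − (1+0.0061458)^−120) = $672.89.
Refinanced payment = 47,935.92 × 0.0053125 / (1 − (1+0.0053125)^−120) = $541.26.
Monthly savings = $672.89 − $541.26 = $131.63.
Break-even = $1,500.00 / $131.63 = 11.40 → 12 months.

12 months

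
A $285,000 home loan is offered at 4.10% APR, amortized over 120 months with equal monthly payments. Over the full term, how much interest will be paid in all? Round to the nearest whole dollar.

$62,886

Monthly rate = 4.1%/12 = 0.0034167; payment = 285,000 × 0.0034167 / (1 − (1+0.0034167)^−120) = $2,899.05.
Total paid = 120 × $2,899.05 = $347,886.00; interest = $347,886.00 − $285,000 = $62,886.00.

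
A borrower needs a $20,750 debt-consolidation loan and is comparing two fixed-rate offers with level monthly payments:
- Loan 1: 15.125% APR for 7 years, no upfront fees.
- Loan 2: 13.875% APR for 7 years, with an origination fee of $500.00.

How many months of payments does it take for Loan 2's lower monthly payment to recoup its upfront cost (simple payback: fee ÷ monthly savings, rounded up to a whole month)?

35 months

Loan 1: monthly rate = 15.125%/12 = 0.0126042; payment = 20,750 × 0.0126042 / (1 − (1+0.0126042)^−84) = $401.86.
Loan 2: monthly rate = 13.875%/12 = 0.0115625; payment = 20,750 × 0.0115625 / (1 − (1+0.0115625)^−84) = $387.42.
Monthly savings = $401.86 − $387.42 = $14.44.
Break-even = $500.00 / $14.44 = 34.63 → 35 months.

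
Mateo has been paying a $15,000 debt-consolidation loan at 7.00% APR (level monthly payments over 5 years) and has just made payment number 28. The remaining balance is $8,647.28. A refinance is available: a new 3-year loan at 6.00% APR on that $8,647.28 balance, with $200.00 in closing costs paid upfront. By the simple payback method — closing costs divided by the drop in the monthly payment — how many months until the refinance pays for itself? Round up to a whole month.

6 months

Current payment = 15,000 × 7%/12 / (1 − (1+0.0058333)^−60) = $297.02.
Refinanced payment = 8,647.28 × 0.0050000 / (1 − (1+0.0050000)^−36) = $263.07.
Monthly savings = $297.02 − $263.07 = $33.95.
Break-even = $200.00 / $33.95 = 5.89 → 6 months.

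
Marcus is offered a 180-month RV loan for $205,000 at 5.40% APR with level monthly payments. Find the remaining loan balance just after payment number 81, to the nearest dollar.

With monthly rate i = 5.4%/12 = 0.0045000, the balance after k of n payments is P · [(1+i)^n − (1+i)^k] / [(1+i)^n − 1].
(1+0.0045000)^180 = 2.24382713 and (1+0.0045000)^81 = 1.43861713, so the balance is 205,000 × (2.24382713 − 1.43861713) / (2.24382713 − 1) = $132,709.80.

$132,710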